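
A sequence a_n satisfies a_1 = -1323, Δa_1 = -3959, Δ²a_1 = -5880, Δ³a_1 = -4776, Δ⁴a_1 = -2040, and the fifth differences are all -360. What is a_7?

-241557

Build the table forward from the leading diagonal:
Fifth differences: -360, -360, -360, -360, -360, -360, -360
Fourth differences: -2040, -2400, -2760, -3120, -3480, -3840, -4200
Third differences: -4776, -6816, -9216, -11976, -15096, -18576, -22416
Second differences: -5880, -10656, -17472, -26688, -38664, -53760, -72336
First differences: -3959, -9839, -20495, -37967, -64655, -103319, -157079
a: -1323, -5282, -15121, -35616, -73583, -138238, -241557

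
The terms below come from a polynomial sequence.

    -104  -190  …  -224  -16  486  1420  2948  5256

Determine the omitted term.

-252

Using the last 6 terms:
First differences: 208  502  934  1528  2308
Second differences: 294  432  594  780
Third differences: 138  162  186
Fourth differences: 24  24
Constant fourth difference = 24.
Extend backward: 138 − 24 = 114;  294 − 114 = 180;  208 − 180 = 28;  -224 − 28 = -252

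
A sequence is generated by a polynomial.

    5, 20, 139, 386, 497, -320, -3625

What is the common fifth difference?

-240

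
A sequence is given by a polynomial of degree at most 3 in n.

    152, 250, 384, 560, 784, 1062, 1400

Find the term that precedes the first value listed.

D1: 98, 134, 176, 224, 278, 338
D2: 36, 42, 48, 54, 60
D3: 6, 6, 6, 6
The third differences are constant at 6.
Work back: 36 − 6 = 30;  98 − 30 = 68;  152 − 68 = 84

84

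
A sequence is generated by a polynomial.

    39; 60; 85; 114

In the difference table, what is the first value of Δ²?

4

D1: 21, 25, 29
D2: 4, 4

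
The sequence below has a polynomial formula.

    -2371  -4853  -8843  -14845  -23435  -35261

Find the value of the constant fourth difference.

First differences: -2482, -3990, -6002, -8590, -11826
Second differences: -1508, -2012, -2588, -3236
Third differences: -504, -576, -648
Fourth differences: -72, -72

-72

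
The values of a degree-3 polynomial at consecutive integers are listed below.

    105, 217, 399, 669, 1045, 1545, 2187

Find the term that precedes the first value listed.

45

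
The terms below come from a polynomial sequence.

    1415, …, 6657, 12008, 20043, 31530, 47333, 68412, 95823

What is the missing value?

Using the last 7 terms:
Δ: 5351  8035  11487  15803  21079  27411
Δ²: 2684  3452  4316  5276  6332
Δ³: 768  864  960  1056
Δ⁴: 96  96  96
Constant fourth difference = 96.
Extend backward: 768 − 96 = 672;  2684 − 672 = 2012;  5351 − 2012 = 3339;  6657 − 3339 = 3318

3318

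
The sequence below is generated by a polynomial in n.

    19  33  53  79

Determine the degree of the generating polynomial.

2

D1: 14, 20, 26
D2: 6, 6
The second differences are constant, so the polynomial has degree 2.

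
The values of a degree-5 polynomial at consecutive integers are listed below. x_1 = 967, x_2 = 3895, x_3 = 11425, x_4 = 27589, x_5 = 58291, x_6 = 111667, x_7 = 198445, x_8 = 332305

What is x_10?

812911

D1: 2928  7530  16164  30702  53376  86778  133860
D2: 4602  8634  14538  22674  33402  47082
D3: 4032  5904  8136  10728  13680
D4: 1872  2232  2592  2952
D5: 360  360  360
The fifth differences are constant (360).
2952 + 360 = 3312;  13680 + 3312 = 16992;  47082 + 16992 = 64074;  133860 + 64074 = 197934;  332305 + 197934 = 530239
3312 + 360 = 3672;  16992 + 3672 = 20664;  64074 + 20664 = 84738;  197934 + 84738 = 282672;  530239 + 282672 = 812911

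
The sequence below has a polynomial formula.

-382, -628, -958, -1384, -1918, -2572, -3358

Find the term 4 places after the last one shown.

D1: -246, -330, -426, -534, -654, -786
D2: -84, -96, -108, -120, -132
D3: -12, -12, -12, -12
Third differences constant at -12.
-132 − 12 = -144;  -786 − 144 = -930;  -3358 − 930 = -4288
-144 − 12 = -156;  -930 − 156 = -1086;  -4288 − 1086 = -5374
-156 − 12 = -168;  -1086 − 168 = -1254;  -5374 − 1254 = -6628
-168 − 12 = -180;  -1254 − 180 = -1434;  -6628 − 1434 = -8062

-8062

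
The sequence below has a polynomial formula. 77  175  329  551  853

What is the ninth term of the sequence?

3101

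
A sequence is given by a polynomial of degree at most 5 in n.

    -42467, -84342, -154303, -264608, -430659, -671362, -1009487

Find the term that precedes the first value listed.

D1: -41875, -69961, -110305, -166051, -240703, -338125
D2: -28086, -40344, -55746, -74652, -97422
D3: -12258, -15402, -18906, -22770
D4: -3144, -3504, -3864
D5: -360, -360
The fifth differences are constant at -360.
Work back: -3144 + 360 = -2784;  -12258 + 2784 = -9474;  -28086 + 9474 = -18612;  -41875 + 18612 = -23263;  -42467 + 23263 = -19204

-19204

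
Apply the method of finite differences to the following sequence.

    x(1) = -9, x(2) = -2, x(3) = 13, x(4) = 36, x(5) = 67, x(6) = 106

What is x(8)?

D1: 7 , 15 , 23 , 31 , 39
D2: 8 , 8 , 8 , 8
Constant second difference = 8, so extend:
39 + 8 = 47;  106 + 47 = 153
47 + 8 = 55;  153 + 55 = 208

208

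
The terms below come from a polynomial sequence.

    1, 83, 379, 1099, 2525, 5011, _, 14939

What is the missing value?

8983

Using the first 6 terms:
Δ: 82, 296, 720, 1426, 2486
Δ²: 214, 424, 706, 1060
Δ³: 210, 282, 354
Δ⁴: 72, 72
Constant fourth difference = 72.
Extend forward: 354 + 72 = 426;  1060 + 426 = 1486;  2486 + 1486 = 3972;  5011 + 3972 = 8983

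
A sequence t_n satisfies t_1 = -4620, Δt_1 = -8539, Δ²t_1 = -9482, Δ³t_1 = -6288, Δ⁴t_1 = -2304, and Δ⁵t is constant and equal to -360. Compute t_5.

-123124

Build the table forward from the leading diagonal:
Δ⁵: -360  -360  -360  -360  -360
Δ⁴: -2304  -2664  -3024  -3384  -3744
Δ³: -6288  -8592  -11256  -14280  -17664
Δ²: -9482  -15770  -24362  -35618  -49898
Δ: -8539  -18021  -33791  -58153  -93771
t: -4620  -13159  -31180  -64971  -123124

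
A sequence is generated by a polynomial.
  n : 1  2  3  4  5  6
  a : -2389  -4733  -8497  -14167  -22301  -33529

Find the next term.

-48553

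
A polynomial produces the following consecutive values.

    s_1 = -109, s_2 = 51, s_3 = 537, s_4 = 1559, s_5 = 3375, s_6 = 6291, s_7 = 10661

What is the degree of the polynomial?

First differences: 160, 486, 1022, 1816, 2916, 4370
Second differences: 326, 536, 794, 1100, 1454
Third differences: 210, 258, 306, 354
Fourth differences: 48, 48, 48
The fourth differences are constant, so the polynomial has degree 4.

4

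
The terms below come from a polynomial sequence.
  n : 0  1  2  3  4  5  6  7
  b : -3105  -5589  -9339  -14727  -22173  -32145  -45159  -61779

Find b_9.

First differences: -2484 , -3750 , -5388 , -7446 , -9972 , -13014 , -16620
Second differences: -1266 , -1638 , -2058 , -2526 , -3042 , -3606
Third differences: -372 , -420 , -468 , -516 , -564
Fourth differences: -48 , -48 , -48 , -48
Constant fourth difference = -48, so extend:
-564 − 48 = -612;  -3606 − 612 = -4218;  -16620 − 4218 = -20838;  -61779 − 20838 = -82617
-612 − 48 = -660;  -4218 − 660 = -4878;  -20838 − 4878 = -25716;  -82617 − 25716 = -108333

-108333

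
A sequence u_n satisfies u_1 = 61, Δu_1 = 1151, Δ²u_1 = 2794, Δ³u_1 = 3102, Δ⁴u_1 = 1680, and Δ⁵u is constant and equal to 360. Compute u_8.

241722

Build the table forward from the leading diagonal:
Δ⁵: 360  360  360  360  360  360  360  360
Δ⁴: 1680  2040  2400  2760  3120  3480  3840  4200
Δ³: 3102  4782  6822  9222  11982  15102  18582  22422
Δ²: 2794  5896  10678  17500  26722  38704  53806  72388
Δ: 1151  3945  9841  20519  38019  64741  103445  157251
u: 61  1212  5157  14998  35517  73536  138277  241722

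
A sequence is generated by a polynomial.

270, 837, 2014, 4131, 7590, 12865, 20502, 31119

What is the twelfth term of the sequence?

D1: 567  1177  2117  3459  5275  7637  10617
D2: 610  940  1342  1816  2362  2980
D3: 330  402  474  546  618
D4: 72  72  72  72
Fourth differences constant at 72.
618 + 72 = 690;  2980 + 690 = 3670;  10617 + 3670 = 14287;  31119 + 14287 = 45406
690 + 72 = 762;  3670 + 762 = 4432;  14287 + 4432 = 18719;  45406 + 18719 = 64125
762 + 72 = 834;  4432 + 834 = 5266;  18719 + 5266 = 23985;  64125 + 23985 = 88110
834 + 72 = 906;  5266 + 906 = 6172;  23985 + 6172 = 30157;  88110 + 30157 = 118267

118267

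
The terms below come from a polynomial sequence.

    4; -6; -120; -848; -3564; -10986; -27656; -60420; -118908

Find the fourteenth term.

-1389618

D1: -10  -114  -728  -2716  -7422  -16670  -32764  -58488
D2: -104  -614  -1988  -4706  -9248  -16094  -25724
D3: -510  -1374  -2718  -4542  -6846  -9630
D4: -864  -1344  -1824  -2304  -2784
D5: -480  -480  -480  -480
The fifth differences are constant (-480).
-2784 − 480 = -3264;  -9630 − 3264 = -12894;  -25724 − 12894 = -38618;  -58488 − 38618 = -97106;  -118908 − 97106 = -216014
-3264 − 480 = -3744;  -12894 − 3744 = -16638;  -38618 − 16638 = -55256;  -97106 − 55256 = -152362;  -216014 − 152362 = -368376
-3744 − 480 = -4224;  -16638 − 4224 = -20862;  -55256 − 20862 = -76118;  -152362 − 76118 = -228480;  -368376 − 228480 = -596856
-4224 − 480 = -4704;  -20862 − 4704 = -25566;  -76118 − 25566 = -101684;  -228480 − 101684 = -330164;  -596856 − 330164 = -927020
-4704 − 480 = -5184;  -25566 − 5184 = -30750;  -101684 − 30750 = -132434;  -330164 − 132434 = -462598;  -927020 − 462598 = -1389618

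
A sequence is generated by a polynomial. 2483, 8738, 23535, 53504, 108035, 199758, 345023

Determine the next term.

First differences: 6255, 14797, 29969, 54531, 91723, 145265
Second differences: 8542, 15172, 24562, 37192, 53542
Third differences: 6630, 9390, 12630, 16350
Fourth differences: 2760, 3240, 3720
Fifth differences: 480, 480
Constant fifth difference = 480, so extend:
3720 + 480 = 4200;  16350 + 4200 = 20550;  53542 + 20550 = 74092;  145265 + 74092 = 219357;  345023 + 219357 = 564380

564380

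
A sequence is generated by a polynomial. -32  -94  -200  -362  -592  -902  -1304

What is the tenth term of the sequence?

First differences: -62 , -106 , -162 , -230 , -310 , -402
Second differences: -44 , -56 , -68 , -80 , -92
Third differences: -12 , -12 , -12 , -12
Constant third difference = -12, so extend:
-92 − 12 = -104;  -402 − 104 = -506;  -1304 − 506 = -1810
-104 − 12 = -116;  -506 − 116 = -622;  -1810 − 622 = -2432
-116 − 12 = -128;  -622 − 128 = -750;  -2432 − 750 = -3182

-3182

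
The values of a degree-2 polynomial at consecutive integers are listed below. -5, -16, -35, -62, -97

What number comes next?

-140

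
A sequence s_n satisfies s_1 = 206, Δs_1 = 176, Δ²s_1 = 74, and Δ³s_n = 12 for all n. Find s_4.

Build the table forward from the leading diagonal:
D3: 12  12  12  12
D2: 74  86  98  110
D1: 176  250  336  434
s: 206  382  632  968

968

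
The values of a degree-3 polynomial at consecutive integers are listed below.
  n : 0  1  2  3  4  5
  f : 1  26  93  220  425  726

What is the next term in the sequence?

1141

First differences: 25 , 67 , 127 , 205 , 301
Second differences: 42 , 60 , 78 , 96
Third differences: 18 , 18 , 18
Third differences constant at 18.
96 + 18 = 114;  301 + 114 = 415;  726 + 415 = 1141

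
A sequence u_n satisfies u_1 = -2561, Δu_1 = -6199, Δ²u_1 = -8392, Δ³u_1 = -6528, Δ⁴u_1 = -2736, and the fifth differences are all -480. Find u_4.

Build the table forward from the leading diagonal:
D5: -480, -480, -480, -480
D4: -2736, -3216, -3696, -4176
D3: -6528, -9264, -12480, -16176
D2: -8392, -14920, -24184, -36664
D1: -6199, -14591, -29511, -53695
u: -2561, -8760, -23351, -52862

-52862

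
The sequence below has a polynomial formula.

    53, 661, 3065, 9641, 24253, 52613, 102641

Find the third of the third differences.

D1: 608, 2404, 6576, 14612, 28360, 50028
D2: 1796, 4172, 8036, 13748, 21668
D3: 2376, 3864, 5712, 7920
D4: 1488, 1848, 2208
D5: 360, 360

5712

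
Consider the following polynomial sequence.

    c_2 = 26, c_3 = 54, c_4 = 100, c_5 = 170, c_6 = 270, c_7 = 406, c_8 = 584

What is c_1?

28, 46, 70, 100, 136, 178
18, 24, 30, 36, 42
6, 6, 6, 6
The third differences are constant at 6.
Work back: 18 − 6 = 12;  28 − 12 = 16;  26 − 16 = 10

10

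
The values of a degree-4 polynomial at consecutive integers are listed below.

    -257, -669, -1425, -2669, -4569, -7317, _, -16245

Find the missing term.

Using the first 6 terms:
-412  -756  -1244  -1900  -2748
-344  -488  -656  -848
-144  -168  -192
-24  -24
Constant fourth difference = -24.
Extend forward: -192 − 24 = -216;  -848 − 216 = -1064;  -2748 − 1064 = -3812;  -7317 − 3812 = -11129

-11129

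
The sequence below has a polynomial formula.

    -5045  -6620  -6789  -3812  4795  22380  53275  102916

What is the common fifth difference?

D1: -1575, -169, 2977, 8607, 17585, 30895, 49641
D2: 1406, 3146, 5630, 8978, 13310, 18746
D3: 1740, 2484, 3348, 4332, 5436
D4: 744, 864, 984, 1104
D5: 120, 120, 120

120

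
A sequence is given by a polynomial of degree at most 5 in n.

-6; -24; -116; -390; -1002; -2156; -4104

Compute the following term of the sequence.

D1: -18, -92, -274, -612, -1154, -1948
D2: -74, -182, -338, -542, -794
D3: -108, -156, -204, -252
D4: -48, -48, -48
Fourth differences constant at -48.
-252 − 48 = -300;  -794 − 300 = -1094;  -1948 − 1094 = -3042;  -4104 − 3042 = -7146

-7146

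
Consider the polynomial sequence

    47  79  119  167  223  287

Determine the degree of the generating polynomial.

D1: 32, 40, 48, 56, 64
D2: 8, 8, 8, 8
The second differences are constant, so the polynomial has degree 2.

2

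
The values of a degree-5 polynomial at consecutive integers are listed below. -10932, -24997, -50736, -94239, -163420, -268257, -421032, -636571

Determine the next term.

-932484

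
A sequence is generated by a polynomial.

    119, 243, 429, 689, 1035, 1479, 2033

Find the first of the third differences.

D1: 124, 186, 260, 346, 444, 554
D2: 62, 74, 86, 98, 110
D3: 12, 12, 12, 12

12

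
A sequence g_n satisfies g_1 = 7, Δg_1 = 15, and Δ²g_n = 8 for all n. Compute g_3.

45

Build the table forward from the leading diagonal:
Second differences: 8  8  8
First differences: 15  23  31
g: 7  22  45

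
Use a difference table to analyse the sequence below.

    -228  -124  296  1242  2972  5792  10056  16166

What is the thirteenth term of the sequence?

First differences: 104, 420, 946, 1730, 2820, 4264, 6110
Second differences: 316, 526, 784, 1090, 1444, 1846
Third differences: 210, 258, 306, 354, 402
Fourth differences: 48, 48, 48, 48
Constant fourth difference = 48, so extend:
402 + 48 = 450;  1846 + 450 = 2296;  6110 + 2296 = 8406;  16166 + 8406 = 24572
450 + 48 = 498;  2296 + 498 = 2794;  8406 + 2794 = 11200;  24572 + 11200 = 35772
498 + 48 = 546;  2794 + 546 = 3340;  11200 + 3340 = 14540;  35772 + 14540 = 50312
546 + 48 = 594;  3340 + 594 = 3934;  14540 + 3934 = 18474;  50312 + 18474 = 68786
594 + 48 = 642;  3934 + 642 = 4576;  18474 + 4576 = 23050;  68786 + 23050 = 91836

91836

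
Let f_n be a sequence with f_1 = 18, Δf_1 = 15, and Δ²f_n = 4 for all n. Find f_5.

102

Build the table forward from the leading diagonal:
D2: 4, 4, 4, 4, 4
D1: 15, 19, 23, 27, 31
f: 18, 33, 52, 75, 102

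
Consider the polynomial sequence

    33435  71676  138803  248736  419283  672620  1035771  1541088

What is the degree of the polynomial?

5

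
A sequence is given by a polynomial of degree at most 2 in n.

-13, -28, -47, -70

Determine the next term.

-15  -19  -23
-4  -4
The second differences are constant (-4).
-23 − 4 = -27;  -70 − 27 = -97

-97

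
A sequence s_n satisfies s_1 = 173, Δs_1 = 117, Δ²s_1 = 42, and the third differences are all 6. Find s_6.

1238

Build the table forward from the leading diagonal:
Δ³: 6, 6, 6, 6, 6, 6
Δ²: 42, 48, 54, 60, 66, 72
Δ: 117, 159, 207, 261, 321, 387
s: 173, 290, 449, 656, 917, 1238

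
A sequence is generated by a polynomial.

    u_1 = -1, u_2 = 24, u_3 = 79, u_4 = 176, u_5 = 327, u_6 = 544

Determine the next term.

25, 55, 97, 151, 217
30, 42, 54, 66
12, 12, 12
Constant third difference = 12, so extend:
66 + 12 = 78;  217 + 78 = 295;  544 + 295 = 839

839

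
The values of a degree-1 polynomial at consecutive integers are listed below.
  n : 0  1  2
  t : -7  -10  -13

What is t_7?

-28

First differences: -3  -3
The first differences are constant (-3).
-13 − 3 = -16
-16 − 3 = -19
-19 − 3 = -22
-22 − 3 = -25
-25 − 3 = -28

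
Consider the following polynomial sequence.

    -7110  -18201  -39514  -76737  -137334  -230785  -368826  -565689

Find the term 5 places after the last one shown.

-3135414

-11091, -21313, -37223, -60597, -93451, -138041, -196863
-10222, -15910, -23374, -32854, -44590, -58822
-5688, -7464, -9480, -11736, -14232
-1776, -2016, -2256, -2496
-240, -240, -240
Constant fifth difference = -240, so extend:
-2496 − 240 = -2736;  -14232 − 2736 = -16968;  -58822 − 16968 = -75790;  -196863 − 75790 = -272653;  -565689 − 272653 = -838342
-2736 − 240 = -2976;  -16968 − 2976 = -19944;  -75790 − 19944 = -95734;  -272653 − 95734 = -368387;  -838342 − 368387 = -1206729
-2976 − 240 = -3216;  -19944 − 3216 = -23160;  -95734 − 23160 = -118894;  -368387 − 118894 = -487281;  -1206729 − 487281 = -1694010
-3216 − 240 = -3456;  -23160 − 3456 = -26616;  -118894 − 26616 = -145510;  -487281 − 145510 = -632791;  -1694010 − 632791 = -2326801
-3456 − 240 = -3696;  -26616 − 3696 = -30312;  -145510 − 30312 = -175822;  -632791 − 175822 = -808613;  -2326801 − 808613 = -3135414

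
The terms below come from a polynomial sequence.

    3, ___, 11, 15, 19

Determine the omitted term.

7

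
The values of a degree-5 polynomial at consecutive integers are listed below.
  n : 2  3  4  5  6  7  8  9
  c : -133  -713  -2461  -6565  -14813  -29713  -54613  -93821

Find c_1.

-13

First differences: -580, -1748, -4104, -8248, -14900, -24900, -39208
Second differences: -1168, -2356, -4144, -6652, -10000, -14308
Third differences: -1188, -1788, -2508, -3348, -4308
Fourth differences: -600, -720, -840, -960
Fifth differences: -120, -120, -120
The fifth differences are constant at -120.
Work back: -600 + 120 = -480;  -1188 + 480 = -708;  -1168 + 708 = -460;  -580 + 460 = -120;  -133 + 120 = -13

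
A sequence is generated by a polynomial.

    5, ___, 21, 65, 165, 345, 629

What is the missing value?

9

Using the last 5 terms:
D1: 44, 100, 180, 284
D2: 56, 80, 104
D3: 24, 24
Constant third difference = 24.
Extend backward: 56 − 24 = 32;  44 − 32 = 12;  21 − 12 = 9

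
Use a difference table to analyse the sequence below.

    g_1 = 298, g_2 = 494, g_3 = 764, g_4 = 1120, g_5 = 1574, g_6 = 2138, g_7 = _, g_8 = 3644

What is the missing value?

2824

Using the first 6 terms:
196  270  356  454  564
74  86  98  110
12  12  12
Constant third difference = 12.
Extend forward: 110 + 12 = 122;  564 + 122 = 686;  2138 + 686 = 2824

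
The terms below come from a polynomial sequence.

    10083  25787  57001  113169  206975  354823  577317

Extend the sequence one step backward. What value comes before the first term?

15704  31214  56168  93806  147848  222494
15510  24954  37638  54042  74646
9444  12684  16404  20604
3240  3720  4200
480  480
The fifth differences are constant at 480.
Work back: 3240 − 480 = 2760;  9444 − 2760 = 6684;  15510 − 6684 = 8826;  15704 − 8826 = 6878;  10083 − 6878 = 3205

3205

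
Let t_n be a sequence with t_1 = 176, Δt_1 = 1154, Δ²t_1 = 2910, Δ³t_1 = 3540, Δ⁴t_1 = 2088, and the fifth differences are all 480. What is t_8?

276424

Build the table forward from the leading diagonal:
Fifth differences: 480  480  480  480  480  480  480  480
Fourth differences: 2088  2568  3048  3528  4008  4488  4968  5448
Third differences: 3540  5628  8196  11244  14772  18780  23268  28236
Second differences: 2910  6450  12078  20274  31518  46290  65070  88338
First differences: 1154  4064  10514  22592  42866  74384  120674  185744
t: 176  1330  5394  15908  38500  81366  155750  276424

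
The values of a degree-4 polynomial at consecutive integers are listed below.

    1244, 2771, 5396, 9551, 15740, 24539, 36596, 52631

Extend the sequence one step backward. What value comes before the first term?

455

Δ: 1527, 2625, 4155, 6189, 8799, 12057, 16035
Δ²: 1098, 1530, 2034, 2610, 3258, 3978
Δ³: 432, 504, 576, 648, 720
Δ⁴: 72, 72, 72, 72
The fourth differences are constant at 72.
Work back: 432 − 72 = 360;  1098 − 360 = 738;  1527 − 738 = 789;  1244 − 789 = 455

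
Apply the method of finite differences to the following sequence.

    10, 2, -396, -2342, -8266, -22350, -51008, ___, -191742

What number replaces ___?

-103366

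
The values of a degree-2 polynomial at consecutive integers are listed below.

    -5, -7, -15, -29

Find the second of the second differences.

-6

First differences: -2, -8, -14
Second differences: -6, -6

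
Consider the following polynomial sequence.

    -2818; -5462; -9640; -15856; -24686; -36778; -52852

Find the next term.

D1: -2644 , -4178 , -6216 , -8830 , -12092 , -16074
D2: -1534 , -2038 , -2614 , -3262 , -3982
D3: -504 , -576 , -648 , -720
D4: -72 , -72 , -72
Constant fourth difference = -72, so extend:
-720 − 72 = -792;  -3982 − 792 = -4774;  -16074 − 4774 = -20848;  -52852 − 20848 = -73700

-73700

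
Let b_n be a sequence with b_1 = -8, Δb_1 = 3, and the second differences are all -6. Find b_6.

-53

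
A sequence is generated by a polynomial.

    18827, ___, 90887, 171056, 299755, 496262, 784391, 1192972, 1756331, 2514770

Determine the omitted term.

Using the last 8 terms:
First differences: 80169  128699  196507  288129  408581  563359  758439
Second differences: 48530  67808  91622  120452  154778  195080
Third differences: 19278  23814  28830  34326  40302
Fourth differences: 4536  5016  5496  5976
Fifth differences: 480  480  480
Constant fifth difference = 480.
Extend backward: 4536 − 480 = 4056;  19278 − 4056 = 15222;  48530 − 15222 = 33308;  80169 − 33308 = 46861;  90887 − 46861 = 44026

44026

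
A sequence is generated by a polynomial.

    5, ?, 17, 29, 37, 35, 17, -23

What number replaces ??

Using the last 6 terms:
First differences: 12  8  -2  -18  -40
Second differences: -4  -10  -16  -22
Third differences: -6  -6  -6
Constant third difference = -6.
Extend backward: -4 + 6 = 2;  12 − 2 = 10;  17 − 10 = 7

7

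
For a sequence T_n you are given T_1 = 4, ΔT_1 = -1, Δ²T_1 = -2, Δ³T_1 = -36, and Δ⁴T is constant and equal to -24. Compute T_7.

-1112

Build the table forward from the leading diagonal:
Δ⁴: -24, -24, -24, -24, -24, -24, -24
Δ³: -36, -60, -84, -108, -132, -156, -180
Δ²: -2, -38, -98, -182, -290, -422, -578
Δ: -1, -3, -41, -139, -321, -611, -1033
T: 4, 3, 0, -41, -180, -501, -1112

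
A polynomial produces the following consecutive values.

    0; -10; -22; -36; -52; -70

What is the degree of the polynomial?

2

D1: -10, -12, -14, -16, -18
D2: -2, -2, -2, -2
The second differences are constant, so the polynomial has degree 2.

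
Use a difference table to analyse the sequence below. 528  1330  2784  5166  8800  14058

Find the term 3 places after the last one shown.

44016

First differences: 802, 1454, 2382, 3634, 5258
Second differences: 652, 928, 1252, 1624
Third differences: 276, 324, 372
Fourth differences: 48, 48
Constant fourth difference = 48, so extend:
372 + 48 = 420;  1624 + 420 = 2044;  5258 + 2044 = 7302;  14058 + 7302 = 21360
420 + 48 = 468;  2044 + 468 = 2512;  7302 + 2512 = 9814;  21360 + 9814 = 31174
468 + 48 = 516;  2512 + 516 = 3028;  9814 + 3028 = 12842;  31174 + 12842 = 44016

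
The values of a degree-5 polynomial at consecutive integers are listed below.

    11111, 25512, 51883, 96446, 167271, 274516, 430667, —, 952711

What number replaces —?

650778

Using the first 7 terms:
First differences: 14401, 26371, 44563, 70825, 107245, 156151
Second differences: 11970, 18192, 26262, 36420, 48906
Third differences: 6222, 8070, 10158, 12486
Fourth differences: 1848, 2088, 2328
Fifth differences: 240, 240
Constant fifth difference = 240.
Extend forward: 2328 + 240 = 2568;  12486 + 2568 = 15054;  48906 + 15054 = 63960;  156151 + 63960 = 220111;  430667 + 220111 = 650778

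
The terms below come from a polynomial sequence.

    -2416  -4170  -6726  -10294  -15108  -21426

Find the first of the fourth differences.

-24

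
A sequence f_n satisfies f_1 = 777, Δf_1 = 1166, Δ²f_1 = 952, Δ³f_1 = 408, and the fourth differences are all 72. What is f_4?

Build the table forward from the leading diagonal:
D4: 72, 72, 72, 72
D3: 408, 480, 552, 624
D2: 952, 1360, 1840, 2392
D1: 1166, 2118, 3478, 5318
f: 777, 1943, 4061, 7539

7539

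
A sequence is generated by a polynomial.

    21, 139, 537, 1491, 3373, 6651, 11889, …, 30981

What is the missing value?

19747

Using the first 7 terms:
D1: 118, 398, 954, 1882, 3278, 5238
D2: 280, 556, 928, 1396, 1960
D3: 276, 372, 468, 564
D4: 96, 96, 96
Constant fourth difference = 96.
Extend forward: 564 + 96 = 660;  1960 + 660 = 2620;  5238 + 2620 = 7858;  11889 + 7858 = 19747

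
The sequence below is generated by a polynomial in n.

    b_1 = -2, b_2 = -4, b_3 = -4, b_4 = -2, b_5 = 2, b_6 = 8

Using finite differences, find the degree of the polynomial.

2

First differences: -2, 0, 2, 4, 6
Second differences: 2, 2, 2, 2
The second differences are constant, so the polynomial has degree 2.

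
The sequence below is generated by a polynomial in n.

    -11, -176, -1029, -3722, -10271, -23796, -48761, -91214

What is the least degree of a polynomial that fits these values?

D1: -165, -853, -2693, -6549, -13525, -24965, -42453
D2: -688, -1840, -3856, -6976, -11440, -17488
D3: -1152, -2016, -3120, -4464, -6048
D4: -864, -1104, -1344, -1584
D5: -240, -240, -240
The fifth differences are constant, so the polynomial has degree 5.

5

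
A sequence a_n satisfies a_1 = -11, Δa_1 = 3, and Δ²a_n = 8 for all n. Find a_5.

Build the table forward from the leading diagonal:
Second differences: 8, 8, 8, 8, 8
First differences: 3, 11, 19, 27, 35
a: -11, -8, 3, 22, 49

49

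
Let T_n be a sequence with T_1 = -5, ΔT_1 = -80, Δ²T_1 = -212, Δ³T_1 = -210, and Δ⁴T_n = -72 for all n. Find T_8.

Build the table forward from the leading diagonal:
D4: -72  -72  -72  -72  -72  -72  -72  -72
D3: -210  -282  -354  -426  -498  -570  -642  -714
D2: -212  -422  -704  -1058  -1484  -1982  -2552  -3194
D1: -80  -292  -714  -1418  -2476  -3960  -5942  -8494
T: -5  -85  -377  -1091  -2509  -4985  -8945  -14887

-14887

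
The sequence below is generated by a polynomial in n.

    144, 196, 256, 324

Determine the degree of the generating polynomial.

First differences: 52, 60, 68
Second differences: 8, 8
The second differences are constant, so the polynomial has degree 2.

2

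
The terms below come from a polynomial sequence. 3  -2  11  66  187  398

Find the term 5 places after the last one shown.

D1: -5  13  55  121  211
D2: 18  42  66  90
D3: 24  24  24
Constant third difference = 24, so extend:
90 + 24 = 114;  211 + 114 = 325;  398 + 325 = 723
114 + 24 = 138;  325 + 138 = 463;  723 + 463 = 1186
138 + 24 = 162;  463 + 162 = 625;  1186 + 625 = 1811
162 + 24 = 186;  625 + 186 = 811;  1811 + 811 = 2622
186 + 24 = 210;  811 + 210 = 1021;  2622 + 1021 = 3643

3643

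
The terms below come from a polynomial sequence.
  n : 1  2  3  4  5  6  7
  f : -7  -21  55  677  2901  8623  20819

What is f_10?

147251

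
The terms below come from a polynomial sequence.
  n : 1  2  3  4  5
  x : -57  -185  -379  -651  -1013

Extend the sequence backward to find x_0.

First differences: -128, -194, -272, -362
Second differences: -66, -78, -90
Third differences: -12, -12
The third differences are constant at -12.
Work back: -66 + 12 = -54;  -128 + 54 = -74;  -57 + 74 = 17

17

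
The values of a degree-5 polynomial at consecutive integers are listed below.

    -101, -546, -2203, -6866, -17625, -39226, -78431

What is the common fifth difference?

-360

First differences: -445, -1657, -4663, -10759, -21601, -39205
Second differences: -1212, -3006, -6096, -10842, -17604
Third differences: -1794, -3090, -4746, -6762
Fourth differences: -1296, -1656, -2016
Fifth differences: -360, -360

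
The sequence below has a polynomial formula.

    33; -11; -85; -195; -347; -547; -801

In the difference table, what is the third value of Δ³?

First differences: -44, -74, -110, -152, -200, -254
Second differences: -30, -36, -42, -48, -54
Third differences: -6, -6, -6, -6

-6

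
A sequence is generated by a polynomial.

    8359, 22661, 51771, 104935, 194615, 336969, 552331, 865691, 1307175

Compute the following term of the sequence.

1912525

Δ: 14302 , 29110 , 53164 , 89680 , 142354 , 215362 , 313360 , 441484
Δ²: 14808 , 24054 , 36516 , 52674 , 73008 , 97998 , 128124
Δ³: 9246 , 12462 , 16158 , 20334 , 24990 , 30126
Δ⁴: 3216 , 3696 , 4176 , 4656 , 5136
Δ⁵: 480 , 480 , 480 , 480
The fifth differences are constant (480).
5136 + 480 = 5616;  30126 + 5616 = 35742;  128124 + 35742 = 163866;  441484 + 163866 = 605350;  1307175 + 605350 = 1912525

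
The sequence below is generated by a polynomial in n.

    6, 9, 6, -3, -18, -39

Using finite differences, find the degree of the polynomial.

2

First differences: 3, -3, -9, -15, -21
Second differences: -6, -6, -6, -6
The second differences are constant, so the polynomial has degree 2.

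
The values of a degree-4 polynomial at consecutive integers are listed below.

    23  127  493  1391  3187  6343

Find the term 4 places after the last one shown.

45167

Δ: 104, 366, 898, 1796, 3156
Δ²: 262, 532, 898, 1360
Δ³: 270, 366, 462
Δ⁴: 96, 96
Constant fourth difference = 96, so extend:
462 + 96 = 558;  1360 + 558 = 1918;  3156 + 1918 = 5074;  6343 + 5074 = 11417
558 + 96 = 654;  1918 + 654 = 2572;  5074 + 2572 = 7646;  11417 + 7646 = 19063
654 + 96 = 750;  2572 + 750 = 3322;  7646 + 3322 = 10968;  19063 + 10968 = 30031
750 + 96 = 846;  3322 + 846 = 4168;  10968 + 4168 = 15136;  30031 + 15136 = 45167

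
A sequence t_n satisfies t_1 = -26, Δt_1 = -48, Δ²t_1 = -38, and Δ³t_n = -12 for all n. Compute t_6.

Build the table forward from the leading diagonal:
D3: -12, -12, -12, -12, -12, -12
D2: -38, -50, -62, -74, -86, -98
D1: -48, -86, -136, -198, -272, -358
t: -26, -74, -160, -296, -494, -766

-766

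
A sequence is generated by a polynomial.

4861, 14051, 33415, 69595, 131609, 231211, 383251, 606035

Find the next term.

Δ: 9190, 19364, 36180, 62014, 99602, 152040, 222784
Δ²: 10174, 16816, 25834, 37588, 52438, 70744
Δ³: 6642, 9018, 11754, 14850, 18306
Δ⁴: 2376, 2736, 3096, 3456
Δ⁵: 360, 360, 360
Constant fifth difference = 360, so extend:
3456 + 360 = 3816;  18306 + 3816 = 22122;  70744 + 22122 = 92866;  222784 + 92866 = 315650;  606035 + 315650 = 921685

921685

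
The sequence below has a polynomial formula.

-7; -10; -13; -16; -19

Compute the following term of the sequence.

-3, -3, -3, -3
The first differences are constant (-3).
-19 − 3 = -22

-22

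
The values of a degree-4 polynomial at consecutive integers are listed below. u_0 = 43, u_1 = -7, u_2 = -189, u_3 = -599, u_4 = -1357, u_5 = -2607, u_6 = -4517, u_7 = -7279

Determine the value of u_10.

-22957

D1: -50, -182, -410, -758, -1250, -1910, -2762
D2: -132, -228, -348, -492, -660, -852
D3: -96, -120, -144, -168, -192
D4: -24, -24, -24, -24
Fourth differences constant at -24.
-192 − 24 = -216;  -852 − 216 = -1068;  -2762 − 1068 = -3830;  -7279 − 3830 = -11109
-216 − 24 = -240;  -1068 − 240 = -1308;  -3830 − 1308 = -5138;  -11109 − 5138 = -16247
-240 − 24 = -264;  -1308 − 264 = -1572;  -5138 − 1572 = -6710;  -16247 − 6710 = -22957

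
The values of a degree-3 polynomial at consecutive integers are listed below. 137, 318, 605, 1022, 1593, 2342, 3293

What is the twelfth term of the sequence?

11918

181, 287, 417, 571, 749, 951
106, 130, 154, 178, 202
24, 24, 24, 24
Constant third difference = 24, so extend:
202 + 24 = 226;  951 + 226 = 1177;  3293 + 1177 = 4470
226 + 24 = 250;  1177 + 250 = 1427;  4470 + 1427 = 5897
250 + 24 = 274;  1427 + 274 = 1701;  5897 + 1701 = 7598
274 + 24 = 298;  1701 + 298 = 1999;  7598 + 1999 = 9597
298 + 24 = 322;  1999 + 322 = 2321;  9597 + 2321 = 11918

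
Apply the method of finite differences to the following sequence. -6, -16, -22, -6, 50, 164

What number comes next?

Δ: -10  -6  16  56  114
Δ²: 4  22  40  58
Δ³: 18  18  18
The third differences are constant (18).
58 + 18 = 76;  114 + 76 = 190;  164 + 190 = 354

354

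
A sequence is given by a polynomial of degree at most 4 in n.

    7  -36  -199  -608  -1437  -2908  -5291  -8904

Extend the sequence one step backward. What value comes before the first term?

8

D1: -43  -163  -409  -829  -1471  -2383  -3613
D2: -120  -246  -420  -642  -912  -1230
D3: -126  -174  -222  -270  -318
D4: -48  -48  -48  -48
The fourth differences are constant at -48.
Work back: -126 + 48 = -78;  -120 + 78 = -42;  -43 + 42 = -1;  7 + 1 = 8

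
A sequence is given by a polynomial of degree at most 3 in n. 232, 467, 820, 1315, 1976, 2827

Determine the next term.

3892

Δ: 235  353  495  661  851
Δ²: 118  142  166  190
Δ³: 24  24  24
Constant third difference = 24, so extend:
190 + 24 = 214;  851 + 214 = 1065;  2827 + 1065 = 3892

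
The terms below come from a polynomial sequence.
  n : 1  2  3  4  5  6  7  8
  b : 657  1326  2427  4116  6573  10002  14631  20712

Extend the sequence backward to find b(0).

First differences: 669, 1101, 1689, 2457, 3429, 4629, 6081
Second differences: 432, 588, 768, 972, 1200, 1452
Third differences: 156, 180, 204, 228, 252
Fourth differences: 24, 24, 24, 24
The fourth differences are constant at 24.
Work back: 156 − 24 = 132;  432 − 132 = 300;  669 − 300 = 369;  657 − 369 = 288

288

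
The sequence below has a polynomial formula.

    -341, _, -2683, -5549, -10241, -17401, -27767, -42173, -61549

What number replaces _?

-1097

Using the last 7 terms:
Δ: -2866  -4692  -7160  -10366  -14406  -19376
Δ²: -1826  -2468  -3206  -4040  -4970
Δ³: -642  -738  -834  -930
Δ⁴: -96  -96  -96
Constant fourth difference = -96.
Extend backward: -642 + 96 = -546;  -1826 + 546 = -1280;  -2866 + 1280 = -1586;  -2683 + 1586 = -1097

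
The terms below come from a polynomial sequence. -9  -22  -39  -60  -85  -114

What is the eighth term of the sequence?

-184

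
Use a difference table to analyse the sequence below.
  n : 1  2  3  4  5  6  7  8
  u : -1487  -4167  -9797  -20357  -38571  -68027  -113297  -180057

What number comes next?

-275207

Δ: -2680, -5630, -10560, -18214, -29456, -45270, -66760
Δ²: -2950, -4930, -7654, -11242, -15814, -21490
Δ³: -1980, -2724, -3588, -4572, -5676
Δ⁴: -744, -864, -984, -1104
Δ⁵: -120, -120, -120
The fifth differences are constant (-120).
-1104 − 120 = -1224;  -5676 − 1224 = -6900;  -21490 − 6900 = -28390;  -66760 − 28390 = -95150;  -180057 − 95150 = -275207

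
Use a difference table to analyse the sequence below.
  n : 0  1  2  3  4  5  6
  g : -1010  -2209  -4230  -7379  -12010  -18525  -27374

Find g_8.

D1: -1199, -2021, -3149, -4631, -6515, -8849
D2: -822, -1128, -1482, -1884, -2334
D3: -306, -354, -402, -450
D4: -48, -48, -48
Fourth differences constant at -48.
-450 − 48 = -498;  -2334 − 498 = -2832;  -8849 − 2832 = -11681;  -27374 − 11681 = -39055
-498 − 48 = -546;  -2832 − 546 = -3378;  -11681 − 3378 = -15059;  -39055 − 15059 = -54114

-54114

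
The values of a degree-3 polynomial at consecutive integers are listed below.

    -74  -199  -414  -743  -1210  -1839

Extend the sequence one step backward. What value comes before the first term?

Δ: -125  -215  -329  -467  -629
Δ²: -90  -114  -138  -162
Δ³: -24  -24  -24
The third differences are constant at -24.
Work back: -90 + 24 = -66;  -125 + 66 = -59;  -74 + 59 = -15

-15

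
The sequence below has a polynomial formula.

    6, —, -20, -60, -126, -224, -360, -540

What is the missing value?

0

Using the last 6 terms:
-40, -66, -98, -136, -180
-26, -32, -38, -44
-6, -6, -6
Constant third difference = -6.
Extend backward: -26 + 6 = -20;  -40 + 20 = -20;  -20 + 20 = 0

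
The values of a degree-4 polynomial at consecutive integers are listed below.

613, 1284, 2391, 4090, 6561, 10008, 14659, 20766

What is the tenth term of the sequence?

38476

D1: 671  1107  1699  2471  3447  4651  6107
D2: 436  592  772  976  1204  1456
D3: 156  180  204  228  252
D4: 24  24  24  24
The fourth differences are constant (24).
252 + 24 = 276;  1456 + 276 = 1732;  6107 + 1732 = 7839;  20766 + 7839 = 28605
276 + 24 = 300;  1732 + 300 = 2032;  7839 + 2032 = 9871;  28605 + 9871 = 38476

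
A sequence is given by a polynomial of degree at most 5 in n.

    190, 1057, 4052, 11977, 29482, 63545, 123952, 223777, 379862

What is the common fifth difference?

First differences: 867, 2995, 7925, 17505, 34063, 60407, 99825, 156085
Second differences: 2128, 4930, 9580, 16558, 26344, 39418, 56260
Third differences: 2802, 4650, 6978, 9786, 13074, 16842
Fourth differences: 1848, 2328, 2808, 3288, 3768
Fifth differences: 480, 480, 480, 480

480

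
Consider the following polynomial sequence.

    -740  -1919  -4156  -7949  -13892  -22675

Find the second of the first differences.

First differences: -1179, -2237, -3793, -5943, -8783
Second differences: -1058, -1556, -2150, -2840
Third differences: -498, -594, -690
Fourth differences: -96, -96

-2237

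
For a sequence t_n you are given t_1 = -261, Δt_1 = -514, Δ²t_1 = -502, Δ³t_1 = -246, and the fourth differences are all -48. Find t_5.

-6361

Build the table forward from the leading diagonal:
Δ⁴: -48, -48, -48, -48, -48
Δ³: -246, -294, -342, -390, -438
Δ²: -502, -748, -1042, -1384, -1774
Δ: -514, -1016, -1764, -2806, -4190
t: -261, -775, -1791, -3555, -6361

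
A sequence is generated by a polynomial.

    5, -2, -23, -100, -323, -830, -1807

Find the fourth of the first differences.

-223

Δ: -7, -21, -77, -223, -507, -977
Δ²: -14, -56, -146, -284, -470
Δ³: -42, -90, -138, -186
Δ⁴: -48, -48, -48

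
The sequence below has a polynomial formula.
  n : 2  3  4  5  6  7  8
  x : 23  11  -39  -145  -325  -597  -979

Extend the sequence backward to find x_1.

15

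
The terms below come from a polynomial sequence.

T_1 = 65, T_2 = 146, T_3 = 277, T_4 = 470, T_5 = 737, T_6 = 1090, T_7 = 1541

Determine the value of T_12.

81, 131, 193, 267, 353, 451
50, 62, 74, 86, 98
12, 12, 12, 12
Third differences constant at 12.
98 + 12 = 110;  451 + 110 = 561;  1541 + 561 = 2102
110 + 12 = 122;  561 + 122 = 683;  2102 + 683 = 2785
122 + 12 = 134;  683 + 134 = 817;  2785 + 817 = 3602
134 + 12 = 146;  817 + 146 = 963;  3602 + 963 = 4565
146 + 12 = 158;  963 + 158 = 1121;  4565 + 1121 = 5686

5686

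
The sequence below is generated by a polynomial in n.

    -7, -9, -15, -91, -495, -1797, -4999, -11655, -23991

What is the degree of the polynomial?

5

-2, -6, -76, -404, -1302, -3202, -6656, -12336
-4, -70, -328, -898, -1900, -3454, -5680
-66, -258, -570, -1002, -1554, -2226
-192, -312, -432, -552, -672
-120, -120, -120, -120
The fifth differences are constant, so the polynomial has degree 5.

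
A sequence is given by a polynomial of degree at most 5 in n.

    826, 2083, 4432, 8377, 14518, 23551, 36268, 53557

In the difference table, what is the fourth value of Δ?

6141

Δ: 1257, 2349, 3945, 6141, 9033, 12717, 17289
Δ²: 1092, 1596, 2196, 2892, 3684, 4572
Δ³: 504, 600, 696, 792, 888
Δ⁴: 96, 96, 96, 96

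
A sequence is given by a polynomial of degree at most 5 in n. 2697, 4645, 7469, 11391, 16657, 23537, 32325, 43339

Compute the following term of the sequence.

1948  2824  3922  5266  6880  8788  11014
876  1098  1344  1614  1908  2226
222  246  270  294  318
24  24  24  24
Constant fourth difference = 24, so extend:
318 + 24 = 342;  2226 + 342 = 2568;  11014 + 2568 = 13582;  43339 + 13582 = 56921

56921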